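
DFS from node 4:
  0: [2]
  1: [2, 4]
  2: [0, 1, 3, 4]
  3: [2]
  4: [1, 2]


Visit 4, push [2, 1]
Visit 1, push [2]
Visit 2, push [3, 0]
Visit 0, push []
Visit 3, push []

DFS order: [4, 1, 2, 0, 3]


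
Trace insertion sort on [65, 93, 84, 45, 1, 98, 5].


Initial: [65, 93, 84, 45, 1, 98, 5]
Insert 93: [65, 93, 84, 45, 1, 98, 5]
Insert 84: [65, 84, 93, 45, 1, 98, 5]
Insert 45: [45, 65, 84, 93, 1, 98, 5]
Insert 1: [1, 45, 65, 84, 93, 98, 5]
Insert 98: [1, 45, 65, 84, 93, 98, 5]
Insert 5: [1, 5, 45, 65, 84, 93, 98]

Sorted: [1, 5, 45, 65, 84, 93, 98]


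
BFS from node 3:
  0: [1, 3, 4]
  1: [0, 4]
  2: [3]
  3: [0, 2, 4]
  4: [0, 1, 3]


Visit 3, enqueue [0, 2, 4]
Visit 0, enqueue [1]
Visit 2, enqueue []
Visit 4, enqueue []
Visit 1, enqueue []

BFS order: [3, 0, 2, 4, 1]


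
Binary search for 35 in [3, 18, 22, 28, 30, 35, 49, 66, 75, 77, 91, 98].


Step 1: lo=0, hi=11, mid=5, val=35

Found at index 5


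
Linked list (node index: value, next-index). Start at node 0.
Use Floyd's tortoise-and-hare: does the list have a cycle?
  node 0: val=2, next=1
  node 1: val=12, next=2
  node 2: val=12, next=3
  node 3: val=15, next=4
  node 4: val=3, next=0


Floyd's tortoise (slow, +1) and hare (fast, +2):
  init: slow=0, fast=0
  step 1: slow=1, fast=2
  step 2: slow=2, fast=4
  step 3: slow=3, fast=1
  step 4: slow=4, fast=3
  step 5: slow=0, fast=0
  slow == fast at node 0: cycle detected

Cycle: yes


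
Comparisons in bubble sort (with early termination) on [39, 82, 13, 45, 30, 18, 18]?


Algorithm: bubble sort (with early termination)
Input: [39, 82, 13, 45, 30, 18, 18]
Sorted: [13, 18, 18, 30, 39, 45, 82]

20


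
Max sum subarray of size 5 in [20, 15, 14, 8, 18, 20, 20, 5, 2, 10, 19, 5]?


[0:5]: 75
[1:6]: 75
[2:7]: 80
[3:8]: 71
[4:9]: 65
[5:10]: 57
[6:11]: 56
[7:12]: 41

Max: 80 at [2:7]


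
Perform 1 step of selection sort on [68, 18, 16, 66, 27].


Initial: [68, 18, 16, 66, 27]
Step 1: min=16 at 2
  Swap: [16, 18, 68, 66, 27]

After 1 step: [16, 18, 68, 66, 27]


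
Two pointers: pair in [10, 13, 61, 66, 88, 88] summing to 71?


lo=0(10)+hi=5(88)=98
lo=0(10)+hi=4(88)=98
lo=0(10)+hi=3(66)=76
lo=0(10)+hi=2(61)=71

Yes: 10+61=71


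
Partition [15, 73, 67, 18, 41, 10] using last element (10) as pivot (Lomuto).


Pivot: 10
Place pivot at 0: [10, 73, 67, 18, 41, 15]

Partitioned: [10, 73, 67, 18, 41, 15]


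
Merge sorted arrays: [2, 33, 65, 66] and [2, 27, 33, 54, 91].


Take 2 from A
Take 2 from B
Take 27 from B
Take 33 from A
Take 33 from B
Take 54 from B
Take 65 from A
Take 66 from A

Merged: [2, 2, 27, 33, 33, 54, 65, 66, 91]


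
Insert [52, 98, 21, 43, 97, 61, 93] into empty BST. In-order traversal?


Insert 52: root
Insert 98: R from 52
Insert 21: L from 52
Insert 43: L from 52 -> R from 21
Insert 97: R from 52 -> L from 98
Insert 61: R from 52 -> L from 98 -> L from 97
Insert 93: R from 52 -> L from 98 -> L from 97 -> R from 61

In-order: [21, 43, 52, 61, 93, 97, 98]


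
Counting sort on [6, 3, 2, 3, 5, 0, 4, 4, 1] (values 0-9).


Input: [6, 3, 2, 3, 5, 0, 4, 4, 1]
Counts: [1, 1, 1, 2, 2, 1, 1, 0, 0, 0]

Sorted: [0, 1, 2, 3, 3, 4, 4, 5, 6]


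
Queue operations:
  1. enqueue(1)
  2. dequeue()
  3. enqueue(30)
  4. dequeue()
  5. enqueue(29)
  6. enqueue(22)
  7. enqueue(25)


enqueue(1) -> [1]
dequeue()->1, []
enqueue(30) -> [30]
dequeue()->30, []
enqueue(29) -> [29]
enqueue(22) -> [29, 22]
enqueue(25) -> [29, 22, 25]

Final queue: [29, 22, 25]


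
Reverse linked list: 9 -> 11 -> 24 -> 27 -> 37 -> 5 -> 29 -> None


Step 1: curr=9, set curr.next=prev(None) | reversed so far: 9
Step 2: curr=11, set curr.next=prev(9) | reversed so far: 11 -> 9
Step 3: curr=24, set curr.next=prev(11) | reversed so far: 24 -> 11 -> 9
Step 4: curr=27, set curr.next=prev(24) | reversed so far: 27 -> 24 -> 11 -> 9
Step 5: curr=37, set curr.next=prev(27) | reversed so far: 37 -> 27 -> 24 -> 11 -> 9
Step 6: curr=5, set curr.next=prev(37) | reversed so far: 5 -> 37 -> 27 -> 24 -> 11 -> 9
Step 7: curr=29, set curr.next=prev(5) | reversed so far: 29 -> 5 -> 37 -> 27 -> 24 -> 11 -> 9

29 -> 5 -> 37 -> 27 -> 24 -> 11 -> 9 -> None


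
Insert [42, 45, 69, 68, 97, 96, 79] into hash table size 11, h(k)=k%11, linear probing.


Insert 42: h=9 -> slot 9
Insert 45: h=1 -> slot 1
Insert 69: h=3 -> slot 3
Insert 68: h=2 -> slot 2
Insert 97: h=9, 1 probes -> slot 10
Insert 96: h=8 -> slot 8
Insert 79: h=2, 2 probes -> slot 4

Table: [None, 45, 68, 69, 79, None, None, None, 96, 42, 97]


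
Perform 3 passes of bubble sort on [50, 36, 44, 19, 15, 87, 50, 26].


Initial: [50, 36, 44, 19, 15, 87, 50, 26]
Pass 1: [36, 44, 19, 15, 50, 50, 26, 87] (6 swaps)
Pass 2: [36, 19, 15, 44, 50, 26, 50, 87] (3 swaps)
Pass 3: [19, 15, 36, 44, 26, 50, 50, 87] (3 swaps)

After 3 passes: [19, 15, 36, 44, 26, 50, 50, 87]


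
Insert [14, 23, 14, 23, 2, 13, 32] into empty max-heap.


Insert 14: [14]
Insert 23: [23, 14]
Insert 14: [23, 14, 14]
Insert 23: [23, 23, 14, 14]
Insert 2: [23, 23, 14, 14, 2]
Insert 13: [23, 23, 14, 14, 2, 13]
Insert 32: [32, 23, 23, 14, 2, 13, 14]

Final heap: [32, 23, 23, 14, 2, 13, 14]


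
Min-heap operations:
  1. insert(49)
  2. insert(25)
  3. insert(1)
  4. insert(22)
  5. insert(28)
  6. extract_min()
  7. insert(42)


insert(49) -> [49]
insert(25) -> [25, 49]
insert(1) -> [1, 49, 25]
insert(22) -> [1, 22, 25, 49]
insert(28) -> [1, 22, 25, 49, 28]
extract_min()->1, [22, 28, 25, 49]
insert(42) -> [22, 28, 25, 49, 42]

Final heap: [22, 28, 25, 49, 42]


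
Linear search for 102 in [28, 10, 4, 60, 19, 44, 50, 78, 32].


i=0: 28!=102
i=1: 10!=102
i=2: 4!=102
i=3: 60!=102
i=4: 19!=102
i=5: 44!=102
i=6: 50!=102
i=7: 78!=102
i=8: 32!=102

Not found, 9 comps


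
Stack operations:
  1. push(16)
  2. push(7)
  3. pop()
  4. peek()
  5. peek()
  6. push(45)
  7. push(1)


push(16) -> [16]
push(7) -> [16, 7]
pop()->7, [16]
peek()->16
peek()->16
push(45) -> [16, 45]
push(1) -> [16, 45, 1]

Final stack: [16, 45, 1]


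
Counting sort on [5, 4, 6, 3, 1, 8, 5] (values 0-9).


Input: [5, 4, 6, 3, 1, 8, 5]
Counts: [0, 1, 0, 1, 1, 2, 1, 0, 1, 0]

Sorted: [1, 3, 4, 5, 5, 6, 8]


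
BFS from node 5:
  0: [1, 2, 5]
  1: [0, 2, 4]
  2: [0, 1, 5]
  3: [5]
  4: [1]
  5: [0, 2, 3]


Visit 5, enqueue [0, 2, 3]
Visit 0, enqueue [1]
Visit 2, enqueue []
Visit 3, enqueue []
Visit 1, enqueue [4]
Visit 4, enqueue []

BFS order: [5, 0, 2, 3, 1, 4]


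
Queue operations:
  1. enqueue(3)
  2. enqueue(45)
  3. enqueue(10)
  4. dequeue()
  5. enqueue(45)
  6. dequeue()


enqueue(3) -> [3]
enqueue(45) -> [3, 45]
enqueue(10) -> [3, 45, 10]
dequeue()->3, [45, 10]
enqueue(45) -> [45, 10, 45]
dequeue()->45, [10, 45]

Final queue: [10, 45]


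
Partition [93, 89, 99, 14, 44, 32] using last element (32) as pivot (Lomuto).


Pivot: 32
  14 <= 32: swap -> [14, 89, 99, 93, 44, 32]
Place pivot at 1: [14, 32, 99, 93, 44, 89]

Partitioned: [14, 32, 99, 93, 44, 89]


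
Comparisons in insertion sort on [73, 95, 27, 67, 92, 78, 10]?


Algorithm: insertion sort
Input: [73, 95, 27, 67, 92, 78, 10]
Sorted: [10, 27, 67, 73, 78, 92, 95]

17


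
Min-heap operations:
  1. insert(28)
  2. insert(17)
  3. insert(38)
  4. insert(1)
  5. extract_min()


insert(28) -> [28]
insert(17) -> [17, 28]
insert(38) -> [17, 28, 38]
insert(1) -> [1, 17, 38, 28]
extract_min()->1, [17, 28, 38]

Final heap: [17, 28, 38]


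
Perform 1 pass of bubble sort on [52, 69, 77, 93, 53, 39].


Initial: [52, 69, 77, 93, 53, 39]
Pass 1: [52, 69, 77, 53, 39, 93] (2 swaps)

After 1 pass: [52, 69, 77, 53, 39, 93]


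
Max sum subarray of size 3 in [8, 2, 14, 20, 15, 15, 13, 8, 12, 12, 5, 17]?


[0:3]: 24
[1:4]: 36
[2:5]: 49
[3:6]: 50
[4:7]: 43
[5:8]: 36
[6:9]: 33
[7:10]: 32
[8:11]: 29
[9:12]: 34

Max: 50 at [3:6]


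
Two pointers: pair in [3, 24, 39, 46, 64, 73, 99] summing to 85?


lo=0(3)+hi=6(99)=102
lo=0(3)+hi=5(73)=76
lo=1(24)+hi=5(73)=97
lo=1(24)+hi=4(64)=88
lo=1(24)+hi=3(46)=70
lo=2(39)+hi=3(46)=85

Yes: 39+46=85


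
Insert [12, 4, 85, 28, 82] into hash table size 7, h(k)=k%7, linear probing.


Insert 12: h=5 -> slot 5
Insert 4: h=4 -> slot 4
Insert 85: h=1 -> slot 1
Insert 28: h=0 -> slot 0
Insert 82: h=5, 1 probes -> slot 6

Table: [28, 85, None, None, 4, 12, 82]


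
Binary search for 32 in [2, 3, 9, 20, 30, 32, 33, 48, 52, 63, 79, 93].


Step 1: lo=0, hi=11, mid=5, val=32

Found at index 5


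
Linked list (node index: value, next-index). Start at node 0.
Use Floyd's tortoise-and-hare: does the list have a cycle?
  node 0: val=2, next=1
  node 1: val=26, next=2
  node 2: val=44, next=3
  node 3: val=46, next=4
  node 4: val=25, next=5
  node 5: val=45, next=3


Floyd's tortoise (slow, +1) and hare (fast, +2):
  init: slow=0, fast=0
  step 1: slow=1, fast=2
  step 2: slow=2, fast=4
  step 3: slow=3, fast=3
  slow == fast at node 3: cycle detected

Cycle: yes


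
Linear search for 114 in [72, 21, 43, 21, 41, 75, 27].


i=0: 72!=114
i=1: 21!=114
i=2: 43!=114
i=3: 21!=114
i=4: 41!=114
i=5: 75!=114
i=6: 27!=114

Not found, 7 comps


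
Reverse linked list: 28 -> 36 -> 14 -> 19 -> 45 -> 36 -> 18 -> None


Step 1: curr=28, set curr.next=prev(None) | reversed so far: 28
Step 2: curr=36, set curr.next=prev(28) | reversed so far: 36 -> 28
Step 3: curr=14, set curr.next=prev(36) | reversed so far: 14 -> 36 -> 28
Step 4: curr=19, set curr.next=prev(14) | reversed so far: 19 -> 14 -> 36 -> 28
Step 5: curr=45, set curr.next=prev(19) | reversed so far: 45 -> 19 -> 14 -> 36 -> 28
Step 6: curr=36, set curr.next=prev(45) | reversed so far: 36 -> 45 -> 19 -> 14 -> 36 -> 28
Step 7: curr=18, set curr.next=prev(36) | reversed so far: 18 -> 36 -> 45 -> 19 -> 14 -> 36 -> 28

18 -> 36 -> 45 -> 19 -> 14 -> 36 -> 28 -> None


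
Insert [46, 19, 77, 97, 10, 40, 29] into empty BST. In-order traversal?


Insert 46: root
Insert 19: L from 46
Insert 77: R from 46
Insert 97: R from 46 -> R from 77
Insert 10: L from 46 -> L from 19
Insert 40: L from 46 -> R from 19
Insert 29: L from 46 -> R from 19 -> L from 40

In-order: [10, 19, 29, 40, 46, 77, 97]


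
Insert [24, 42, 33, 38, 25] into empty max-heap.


Insert 24: [24]
Insert 42: [42, 24]
Insert 33: [42, 24, 33]
Insert 38: [42, 38, 33, 24]
Insert 25: [42, 38, 33, 24, 25]

Final heap: [42, 38, 33, 24, 25]


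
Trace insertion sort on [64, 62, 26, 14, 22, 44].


Initial: [64, 62, 26, 14, 22, 44]
Insert 62: [62, 64, 26, 14, 22, 44]
Insert 26: [26, 62, 64, 14, 22, 44]
Insert 14: [14, 26, 62, 64, 22, 44]
Insert 22: [14, 22, 26, 62, 64, 44]
Insert 44: [14, 22, 26, 44, 62, 64]

Sorted: [14, 22, 26, 44, 62, 64]


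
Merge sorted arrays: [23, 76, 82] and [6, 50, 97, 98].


Take 6 from B
Take 23 from A
Take 50 from B
Take 76 from A
Take 82 from A

Merged: [6, 23, 50, 76, 82, 97, 98]


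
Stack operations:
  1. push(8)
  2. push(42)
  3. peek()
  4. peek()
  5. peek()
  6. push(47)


push(8) -> [8]
push(42) -> [8, 42]
peek()->42
peek()->42
peek()->42
push(47) -> [8, 42, 47]

Final stack: [8, 42, 47]


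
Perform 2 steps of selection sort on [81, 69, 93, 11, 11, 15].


Initial: [81, 69, 93, 11, 11, 15]
Step 1: min=11 at 3
  Swap: [11, 69, 93, 81, 11, 15]
Step 2: min=11 at 4
  Swap: [11, 11, 93, 81, 69, 15]

After 2 steps: [11, 11, 93, 81, 69, 15]


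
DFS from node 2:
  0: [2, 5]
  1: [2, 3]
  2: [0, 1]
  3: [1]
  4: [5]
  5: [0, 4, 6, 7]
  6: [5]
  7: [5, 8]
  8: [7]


Visit 2, push [1, 0]
Visit 0, push [5]
Visit 5, push [7, 6, 4]
Visit 4, push []
Visit 6, push []
Visit 7, push [8]
Visit 8, push []
Visit 1, push [3]
Visit 3, push []

DFS order: [2, 0, 5, 4, 6, 7, 8, 1, 3]


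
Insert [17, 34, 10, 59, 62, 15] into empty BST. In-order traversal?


Insert 17: root
Insert 34: R from 17
Insert 10: L from 17
Insert 59: R from 17 -> R from 34
Insert 62: R from 17 -> R from 34 -> R from 59
Insert 15: L from 17 -> R from 10

In-order: [10, 15, 17, 34, 59, 62]


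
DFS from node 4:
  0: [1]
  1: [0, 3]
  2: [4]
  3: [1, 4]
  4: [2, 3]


Visit 4, push [3, 2]
Visit 2, push []
Visit 3, push [1]
Visit 1, push [0]
Visit 0, push []

DFS order: [4, 2, 3, 1, 0]


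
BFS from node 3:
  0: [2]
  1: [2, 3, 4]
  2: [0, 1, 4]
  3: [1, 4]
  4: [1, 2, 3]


Visit 3, enqueue [1, 4]
Visit 1, enqueue [2]
Visit 4, enqueue []
Visit 2, enqueue [0]
Visit 0, enqueue []

BFS order: [3, 1, 4, 2, 0]


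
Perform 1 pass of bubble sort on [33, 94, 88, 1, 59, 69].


Initial: [33, 94, 88, 1, 59, 69]
Pass 1: [33, 88, 1, 59, 69, 94] (4 swaps)

After 1 pass: [33, 88, 1, 59, 69, 94]


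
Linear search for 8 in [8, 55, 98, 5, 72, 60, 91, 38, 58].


i=0: 8==8 found!

Found at 0, 1 comps


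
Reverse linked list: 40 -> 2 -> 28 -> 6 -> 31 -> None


Step 1: curr=40, set curr.next=prev(None) | reversed so far: 40
Step 2: curr=2, set curr.next=prev(40) | reversed so far: 2 -> 40
Step 3: curr=28, set curr.next=prev(2) | reversed so far: 28 -> 2 -> 40
Step 4: curr=6, set curr.next=prev(28) | reversed so far: 6 -> 28 -> 2 -> 40
Step 5: curr=31, set curr.next=prev(6) | reversed so far: 31 -> 6 -> 28 -> 2 -> 40

31 -> 6 -> 28 -> 2 -> 40 -> None


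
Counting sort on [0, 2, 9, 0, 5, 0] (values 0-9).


Input: [0, 2, 9, 0, 5, 0]
Counts: [3, 0, 1, 0, 0, 1, 0, 0, 0, 1]

Sorted: [0, 0, 0, 2, 5, 9]


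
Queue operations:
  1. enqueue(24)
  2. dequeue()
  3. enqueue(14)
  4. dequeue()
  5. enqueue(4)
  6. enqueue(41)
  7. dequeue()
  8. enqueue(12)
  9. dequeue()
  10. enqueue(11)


enqueue(24) -> [24]
dequeue()->24, []
enqueue(14) -> [14]
dequeue()->14, []
enqueue(4) -> [4]
enqueue(41) -> [4, 41]
dequeue()->4, [41]
enqueue(12) -> [41, 12]
dequeue()->41, [12]
enqueue(11) -> [12, 11]

Final queue: [12, 11]


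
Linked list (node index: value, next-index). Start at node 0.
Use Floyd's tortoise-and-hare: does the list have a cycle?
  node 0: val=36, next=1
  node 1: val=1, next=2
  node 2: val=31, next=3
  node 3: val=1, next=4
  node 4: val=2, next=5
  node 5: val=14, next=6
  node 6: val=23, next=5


Floyd's tortoise (slow, +1) and hare (fast, +2):
  init: slow=0, fast=0
  step 1: slow=1, fast=2
  step 2: slow=2, fast=4
  step 3: slow=3, fast=6
  step 4: slow=4, fast=6
  step 5: slow=5, fast=6
  step 6: slow=6, fast=6
  slow == fast at node 6: cycle detected

Cycle: yes


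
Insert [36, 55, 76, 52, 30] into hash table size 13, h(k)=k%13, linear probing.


Insert 36: h=10 -> slot 10
Insert 55: h=3 -> slot 3
Insert 76: h=11 -> slot 11
Insert 52: h=0 -> slot 0
Insert 30: h=4 -> slot 4

Table: [52, None, None, 55, 30, None, None, None, None, None, 36, 76, None]


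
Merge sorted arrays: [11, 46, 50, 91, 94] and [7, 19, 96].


Take 7 from B
Take 11 from A
Take 19 from B
Take 46 from A
Take 50 from A
Take 91 from A
Take 94 from A

Merged: [7, 11, 19, 46, 50, 91, 94, 96]


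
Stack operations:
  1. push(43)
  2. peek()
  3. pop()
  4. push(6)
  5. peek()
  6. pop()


push(43) -> [43]
peek()->43
pop()->43, []
push(6) -> [6]
peek()->6
pop()->6, []

Final stack: []


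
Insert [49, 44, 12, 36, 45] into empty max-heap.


Insert 49: [49]
Insert 44: [49, 44]
Insert 12: [49, 44, 12]
Insert 36: [49, 44, 12, 36]
Insert 45: [49, 45, 12, 36, 44]

Final heap: [49, 45, 12, 36, 44]


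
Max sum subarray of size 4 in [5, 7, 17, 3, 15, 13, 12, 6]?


[0:4]: 32
[1:5]: 42
[2:6]: 48
[3:7]: 43
[4:8]: 46

Max: 48 at [2:6]


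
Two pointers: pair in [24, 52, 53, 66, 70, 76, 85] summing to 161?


lo=0(24)+hi=6(85)=109
lo=1(52)+hi=6(85)=137
lo=2(53)+hi=6(85)=138
lo=3(66)+hi=6(85)=151
lo=4(70)+hi=6(85)=155
lo=5(76)+hi=6(85)=161

Yes: 76+85=161


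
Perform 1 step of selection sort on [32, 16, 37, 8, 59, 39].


Initial: [32, 16, 37, 8, 59, 39]
Step 1: min=8 at 3
  Swap: [8, 16, 37, 32, 59, 39]

After 1 step: [8, 16, 37, 32, 59, 39]


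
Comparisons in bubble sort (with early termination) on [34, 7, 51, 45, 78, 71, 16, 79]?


Algorithm: bubble sort (with early termination)
Input: [34, 7, 51, 45, 78, 71, 16, 79]
Sorted: [7, 16, 34, 45, 51, 71, 78, 79]

27


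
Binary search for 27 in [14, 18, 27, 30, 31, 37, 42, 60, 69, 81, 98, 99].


Step 1: lo=0, hi=11, mid=5, val=37
Step 2: lo=0, hi=4, mid=2, val=27

Found at index 2


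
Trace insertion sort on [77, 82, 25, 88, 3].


Initial: [77, 82, 25, 88, 3]
Insert 82: [77, 82, 25, 88, 3]
Insert 25: [25, 77, 82, 88, 3]
Insert 88: [25, 77, 82, 88, 3]
Insert 3: [3, 25, 77, 82, 88]

Sorted: [3, 25, 77, 82, 88]


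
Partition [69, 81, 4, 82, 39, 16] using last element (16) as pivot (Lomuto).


Pivot: 16
  4 <= 16: swap -> [4, 81, 69, 82, 39, 16]
Place pivot at 1: [4, 16, 69, 82, 39, 81]

Partitioned: [4, 16, 69, 82, 39, 81]


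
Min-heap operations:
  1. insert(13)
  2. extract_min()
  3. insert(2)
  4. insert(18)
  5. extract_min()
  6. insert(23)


insert(13) -> [13]
extract_min()->13, []
insert(2) -> [2]
insert(18) -> [2, 18]
extract_min()->2, [18]
insert(23) -> [18, 23]

Final heap: [18, 23]


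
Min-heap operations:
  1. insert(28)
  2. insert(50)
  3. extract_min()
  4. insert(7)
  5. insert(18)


insert(28) -> [28]
insert(50) -> [28, 50]
extract_min()->28, [50]
insert(7) -> [7, 50]
insert(18) -> [7, 50, 18]

Final heap: [7, 50, 18]


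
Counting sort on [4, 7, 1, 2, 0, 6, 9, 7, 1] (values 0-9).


Input: [4, 7, 1, 2, 0, 6, 9, 7, 1]
Counts: [1, 2, 1, 0, 1, 0, 1, 2, 0, 1]

Sorted: [0, 1, 1, 2, 4, 6, 7, 7, 9]


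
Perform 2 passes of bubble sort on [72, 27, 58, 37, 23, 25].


Initial: [72, 27, 58, 37, 23, 25]
Pass 1: [27, 58, 37, 23, 25, 72] (5 swaps)
Pass 2: [27, 37, 23, 25, 58, 72] (3 swaps)

After 2 passes: [27, 37, 23, 25, 58, 72]


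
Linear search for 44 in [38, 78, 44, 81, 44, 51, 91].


i=0: 38!=44
i=1: 78!=44
i=2: 44==44 found!

Found at 2, 3 comps


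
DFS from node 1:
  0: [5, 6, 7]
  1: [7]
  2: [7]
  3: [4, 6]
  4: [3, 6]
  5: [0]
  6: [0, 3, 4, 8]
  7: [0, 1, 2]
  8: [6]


Visit 1, push [7]
Visit 7, push [2, 0]
Visit 0, push [6, 5]
Visit 5, push []
Visit 6, push [8, 4, 3]
Visit 3, push [4]
Visit 4, push []
Visit 8, push []
Visit 2, push []

DFS order: [1, 7, 0, 5, 6, 3, 4, 8, 2]


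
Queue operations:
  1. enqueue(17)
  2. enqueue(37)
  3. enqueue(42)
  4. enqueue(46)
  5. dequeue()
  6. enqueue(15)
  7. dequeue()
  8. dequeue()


enqueue(17) -> [17]
enqueue(37) -> [17, 37]
enqueue(42) -> [17, 37, 42]
enqueue(46) -> [17, 37, 42, 46]
dequeue()->17, [37, 42, 46]
enqueue(15) -> [37, 42, 46, 15]
dequeue()->37, [42, 46, 15]
dequeue()->42, [46, 15]

Final queue: [46, 15]


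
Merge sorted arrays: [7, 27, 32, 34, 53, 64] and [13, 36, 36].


Take 7 from A
Take 13 from B
Take 27 from A
Take 32 from A
Take 34 from A
Take 36 from B
Take 36 from B

Merged: [7, 13, 27, 32, 34, 36, 36, 53, 64]


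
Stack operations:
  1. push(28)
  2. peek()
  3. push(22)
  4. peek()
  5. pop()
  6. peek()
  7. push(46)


push(28) -> [28]
peek()->28
push(22) -> [28, 22]
peek()->22
pop()->22, [28]
peek()->28
push(46) -> [28, 46]

Final stack: [28, 46]


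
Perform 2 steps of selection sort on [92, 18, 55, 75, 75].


Initial: [92, 18, 55, 75, 75]
Step 1: min=18 at 1
  Swap: [18, 92, 55, 75, 75]
Step 2: min=55 at 2
  Swap: [18, 55, 92, 75, 75]

After 2 steps: [18, 55, 92, 75, 75]


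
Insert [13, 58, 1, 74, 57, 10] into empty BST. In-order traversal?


Insert 13: root
Insert 58: R from 13
Insert 1: L from 13
Insert 74: R from 13 -> R from 58
Insert 57: R from 13 -> L from 58
Insert 10: L from 13 -> R from 1

In-order: [1, 10, 13, 57, 58, 74]


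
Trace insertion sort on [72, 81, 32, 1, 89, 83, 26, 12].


Initial: [72, 81, 32, 1, 89, 83, 26, 12]
Insert 81: [72, 81, 32, 1, 89, 83, 26, 12]
Insert 32: [32, 72, 81, 1, 89, 83, 26, 12]
Insert 1: [1, 32, 72, 81, 89, 83, 26, 12]
Insert 89: [1, 32, 72, 81, 89, 83, 26, 12]
Insert 83: [1, 32, 72, 81, 83, 89, 26, 12]
Insert 26: [1, 26, 32, 72, 81, 83, 89, 12]
Insert 12: [1, 12, 26, 32, 72, 81, 83, 89]

Sorted: [1, 12, 26, 32, 72, 81, 83, 89]


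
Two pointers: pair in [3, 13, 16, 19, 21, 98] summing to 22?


lo=0(3)+hi=5(98)=101
lo=0(3)+hi=4(21)=24
lo=0(3)+hi=3(19)=22

Yes: 3+19=22


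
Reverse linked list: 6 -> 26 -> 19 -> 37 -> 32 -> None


Step 1: curr=6, set curr.next=prev(None) | reversed so far: 6
Step 2: curr=26, set curr.next=prev(6) | reversed so far: 26 -> 6
Step 3: curr=19, set curr.next=prev(26) | reversed so far: 19 -> 26 -> 6
Step 4: curr=37, set curr.next=prev(19) | reversed so far: 37 -> 19 -> 26 -> 6
Step 5: curr=32, set curr.next=prev(37) | reversed so far: 32 -> 37 -> 19 -> 26 -> 6

32 -> 37 -> 19 -> 26 -> 6 -> None


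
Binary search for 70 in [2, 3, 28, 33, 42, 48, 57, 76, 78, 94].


Step 1: lo=0, hi=9, mid=4, val=42
Step 2: lo=5, hi=9, mid=7, val=76
Step 3: lo=5, hi=6, mid=5, val=48
Step 4: lo=6, hi=6, mid=6, val=57

Not found


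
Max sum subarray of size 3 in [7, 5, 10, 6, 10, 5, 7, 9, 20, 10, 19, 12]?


[0:3]: 22
[1:4]: 21
[2:5]: 26
[3:6]: 21
[4:7]: 22
[5:8]: 21
[6:9]: 36
[7:10]: 39
[8:11]: 49
[9:12]: 41

Max: 49 at [8:11]


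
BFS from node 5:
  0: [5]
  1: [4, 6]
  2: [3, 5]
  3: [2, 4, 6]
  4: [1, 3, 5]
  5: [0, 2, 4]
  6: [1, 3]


Visit 5, enqueue [0, 2, 4]
Visit 0, enqueue []
Visit 2, enqueue [3]
Visit 4, enqueue [1]
Visit 3, enqueue [6]
Visit 1, enqueue []
Visit 6, enqueue []

BFS order: [5, 0, 2, 4, 3, 1, 6]


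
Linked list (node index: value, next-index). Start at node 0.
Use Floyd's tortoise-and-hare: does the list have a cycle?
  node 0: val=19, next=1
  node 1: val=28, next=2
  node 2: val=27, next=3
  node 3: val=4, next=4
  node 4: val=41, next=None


Floyd's tortoise (slow, +1) and hare (fast, +2):
  init: slow=0, fast=0
  step 1: slow=1, fast=2
  step 2: slow=2, fast=4
  step 3: fast -> None, no cycle

Cycle: no


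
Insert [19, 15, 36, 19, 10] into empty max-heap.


Insert 19: [19]
Insert 15: [19, 15]
Insert 36: [36, 15, 19]
Insert 19: [36, 19, 19, 15]
Insert 10: [36, 19, 19, 15, 10]

Final heap: [36, 19, 19, 15, 10]


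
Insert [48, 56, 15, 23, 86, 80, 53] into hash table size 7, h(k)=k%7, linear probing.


Insert 48: h=6 -> slot 6
Insert 56: h=0 -> slot 0
Insert 15: h=1 -> slot 1
Insert 23: h=2 -> slot 2
Insert 86: h=2, 1 probes -> slot 3
Insert 80: h=3, 1 probes -> slot 4
Insert 53: h=4, 1 probes -> slot 5

Table: [56, 15, 23, 86, 80, 53, 48]


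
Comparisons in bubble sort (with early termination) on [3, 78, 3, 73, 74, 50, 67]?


Algorithm: bubble sort (with early termination)
Input: [3, 78, 3, 73, 74, 50, 67]
Sorted: [3, 3, 50, 67, 73, 74, 78]

18


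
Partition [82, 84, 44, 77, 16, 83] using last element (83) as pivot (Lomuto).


Pivot: 83
  82 <= 83: advance i (no swap)
  44 <= 83: swap -> [82, 44, 84, 77, 16, 83]
  77 <= 83: swap -> [82, 44, 77, 84, 16, 83]
  16 <= 83: swap -> [82, 44, 77, 16, 84, 83]
Place pivot at 4: [82, 44, 77, 16, 83, 84]

Partitioned: [82, 44, 77, 16, 83, 84]


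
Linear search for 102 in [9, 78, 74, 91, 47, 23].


i=0: 9!=102
i=1: 78!=102
i=2: 74!=102
i=3: 91!=102
i=4: 47!=102
i=5: 23!=102

Not found, 6 comps


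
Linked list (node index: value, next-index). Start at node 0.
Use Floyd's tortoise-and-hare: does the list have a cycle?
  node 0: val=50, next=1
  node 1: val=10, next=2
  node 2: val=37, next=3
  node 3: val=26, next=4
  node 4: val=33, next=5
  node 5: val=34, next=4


Floyd's tortoise (slow, +1) and hare (fast, +2):
  init: slow=0, fast=0
  step 1: slow=1, fast=2
  step 2: slow=2, fast=4
  step 3: slow=3, fast=4
  step 4: slow=4, fast=4
  slow == fast at node 4: cycle detected

Cycle: yes


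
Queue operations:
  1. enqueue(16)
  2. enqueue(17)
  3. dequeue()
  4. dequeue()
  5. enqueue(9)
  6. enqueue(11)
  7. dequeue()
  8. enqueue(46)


enqueue(16) -> [16]
enqueue(17) -> [16, 17]
dequeue()->16, [17]
dequeue()->17, []
enqueue(9) -> [9]
enqueue(11) -> [9, 11]
dequeue()->9, [11]
enqueue(46) -> [11, 46]

Final queue: [11, 46]


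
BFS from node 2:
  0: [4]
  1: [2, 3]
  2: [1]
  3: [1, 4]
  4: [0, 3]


Visit 2, enqueue [1]
Visit 1, enqueue [3]
Visit 3, enqueue [4]
Visit 4, enqueue [0]
Visit 0, enqueue []

BFS order: [2, 1, 3, 4, 0]


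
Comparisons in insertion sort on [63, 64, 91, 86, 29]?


Algorithm: insertion sort
Input: [63, 64, 91, 86, 29]
Sorted: [29, 63, 64, 86, 91]

8


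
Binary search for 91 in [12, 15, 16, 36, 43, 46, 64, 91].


Step 1: lo=0, hi=7, mid=3, val=36
Step 2: lo=4, hi=7, mid=5, val=46
Step 3: lo=6, hi=7, mid=6, val=64
Step 4: lo=7, hi=7, mid=7, val=91

Found at index 7


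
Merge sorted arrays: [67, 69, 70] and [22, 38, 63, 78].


Take 22 from B
Take 38 from B
Take 63 from B
Take 67 from A
Take 69 from A
Take 70 from A

Merged: [22, 38, 63, 67, 69, 70, 78]


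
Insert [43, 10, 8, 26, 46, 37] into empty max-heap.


Insert 43: [43]
Insert 10: [43, 10]
Insert 8: [43, 10, 8]
Insert 26: [43, 26, 8, 10]
Insert 46: [46, 43, 8, 10, 26]
Insert 37: [46, 43, 37, 10, 26, 8]

Final heap: [46, 43, 37, 10, 26, 8]


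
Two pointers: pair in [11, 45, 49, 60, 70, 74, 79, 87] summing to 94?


lo=0(11)+hi=7(87)=98
lo=0(11)+hi=6(79)=90
lo=1(45)+hi=6(79)=124
lo=1(45)+hi=5(74)=119
lo=1(45)+hi=4(70)=115
lo=1(45)+hi=3(60)=105
lo=1(45)+hi=2(49)=94

Yes: 45+49=94


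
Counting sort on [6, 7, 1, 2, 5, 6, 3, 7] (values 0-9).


Input: [6, 7, 1, 2, 5, 6, 3, 7]
Counts: [0, 1, 1, 1, 0, 1, 2, 2, 0, 0]

Sorted: [1, 2, 3, 5, 6, 6, 7, 7]


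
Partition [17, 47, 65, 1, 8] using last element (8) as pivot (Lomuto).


Pivot: 8
  1 <= 8: swap -> [1, 47, 65, 17, 8]
Place pivot at 1: [1, 8, 65, 17, 47]

Partitioned: [1, 8, 65, 17, 47]


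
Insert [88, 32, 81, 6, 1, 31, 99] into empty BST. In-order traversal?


Insert 88: root
Insert 32: L from 88
Insert 81: L from 88 -> R from 32
Insert 6: L from 88 -> L from 32
Insert 1: L from 88 -> L from 32 -> L from 6
Insert 31: L from 88 -> L from 32 -> R from 6
Insert 99: R from 88

In-order: [1, 6, 31, 32, 81, 88, 99]


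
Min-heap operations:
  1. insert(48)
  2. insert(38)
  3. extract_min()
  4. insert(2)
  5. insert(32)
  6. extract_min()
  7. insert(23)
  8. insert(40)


insert(48) -> [48]
insert(38) -> [38, 48]
extract_min()->38, [48]
insert(2) -> [2, 48]
insert(32) -> [2, 48, 32]
extract_min()->2, [32, 48]
insert(23) -> [23, 48, 32]
insert(40) -> [23, 40, 32, 48]

Final heap: [23, 40, 32, 48]


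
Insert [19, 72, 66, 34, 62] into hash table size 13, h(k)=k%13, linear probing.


Insert 19: h=6 -> slot 6
Insert 72: h=7 -> slot 7
Insert 66: h=1 -> slot 1
Insert 34: h=8 -> slot 8
Insert 62: h=10 -> slot 10

Table: [None, 66, None, None, None, None, 19, 72, 34, None, 62, None, None]


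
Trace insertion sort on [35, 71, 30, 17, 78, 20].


Initial: [35, 71, 30, 17, 78, 20]
Insert 71: [35, 71, 30, 17, 78, 20]
Insert 30: [30, 35, 71, 17, 78, 20]
Insert 17: [17, 30, 35, 71, 78, 20]
Insert 78: [17, 30, 35, 71, 78, 20]
Insert 20: [17, 20, 30, 35, 71, 78]

Sorted: [17, 20, 30, 35, 71, 78]


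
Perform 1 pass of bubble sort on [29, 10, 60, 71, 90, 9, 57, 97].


Initial: [29, 10, 60, 71, 90, 9, 57, 97]
Pass 1: [10, 29, 60, 71, 9, 57, 90, 97] (3 swaps)

After 1 pass: [10, 29, 60, 71, 9, 57, 90, 97]


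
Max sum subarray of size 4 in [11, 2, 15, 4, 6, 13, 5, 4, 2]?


[0:4]: 32
[1:5]: 27
[2:6]: 38
[3:7]: 28
[4:8]: 28
[5:9]: 24

Max: 38 at [2:6]


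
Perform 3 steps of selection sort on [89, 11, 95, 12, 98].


Initial: [89, 11, 95, 12, 98]
Step 1: min=11 at 1
  Swap: [11, 89, 95, 12, 98]
Step 2: min=12 at 3
  Swap: [11, 12, 95, 89, 98]
Step 3: min=89 at 3
  Swap: [11, 12, 89, 95, 98]

After 3 steps: [11, 12, 89, 95, 98]


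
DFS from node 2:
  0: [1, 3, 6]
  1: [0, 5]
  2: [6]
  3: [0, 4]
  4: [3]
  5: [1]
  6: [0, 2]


Visit 2, push [6]
Visit 6, push [0]
Visit 0, push [3, 1]
Visit 1, push [5]
Visit 5, push []
Visit 3, push [4]
Visit 4, push []

DFS order: [2, 6, 0, 1, 5, 3, 4]


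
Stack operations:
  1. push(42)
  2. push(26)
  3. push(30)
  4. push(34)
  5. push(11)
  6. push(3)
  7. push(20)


push(42) -> [42]
push(26) -> [42, 26]
push(30) -> [42, 26, 30]
push(34) -> [42, 26, 30, 34]
push(11) -> [42, 26, 30, 34, 11]
push(3) -> [42, 26, 30, 34, 11, 3]
push(20) -> [42, 26, 30, 34, 11, 3, 20]

Final stack: [42, 26, 30, 34, 11, 3, 20]


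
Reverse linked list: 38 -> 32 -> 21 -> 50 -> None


Step 1: curr=38, set curr.next=prev(None) | reversed so far: 38
Step 2: curr=32, set curr.next=prev(38) | reversed so far: 32 -> 38
Step 3: curr=21, set curr.next=prev(32) | reversed so far: 21 -> 32 -> 38
Step 4: curr=50, set curr.next=prev(21) | reversed so far: 50 -> 21 -> 32 -> 38

50 -> 21 -> 32 -> 38 -> None


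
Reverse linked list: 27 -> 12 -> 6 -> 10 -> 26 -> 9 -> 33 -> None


Step 1: curr=27, set curr.next=prev(None) | reversed so far: 27
Step 2: curr=12, set curr.next=prev(27) | reversed so far: 12 -> 27
Step 3: curr=6, set curr.next=prev(12) | reversed so far: 6 -> 12 -> 27
Step 4: curr=10, set curr.next=prev(6) | reversed so far: 10 -> 6 -> 12 -> 27
Step 5: curr=26, set curr.next=prev(10) | reversed so far: 26 -> 10 -> 6 -> 12 -> 27
Step 6: curr=9, set curr.next=prev(26) | reversed so far: 9 -> 26 -> 10 -> 6 -> 12 -> 27
Step 7: curr=33, set curr.next=prev(9) | reversed so far: 33 -> 9 -> 26 -> 10 -> 6 -> 12 -> 27

33 -> 9 -> 26 -> 10 -> 6 -> 12 -> 27 -> None


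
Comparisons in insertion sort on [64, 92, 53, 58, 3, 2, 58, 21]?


Algorithm: insertion sort
Input: [64, 92, 53, 58, 3, 2, 58, 21]
Sorted: [2, 3, 21, 53, 58, 58, 64, 92]

24


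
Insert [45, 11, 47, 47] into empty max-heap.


Insert 45: [45]
Insert 11: [45, 11]
Insert 47: [47, 11, 45]
Insert 47: [47, 47, 45, 11]

Final heap: [47, 47, 45, 11]


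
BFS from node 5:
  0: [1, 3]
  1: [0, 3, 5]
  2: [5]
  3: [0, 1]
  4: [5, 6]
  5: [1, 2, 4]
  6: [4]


Visit 5, enqueue [1, 2, 4]
Visit 1, enqueue [0, 3]
Visit 2, enqueue []
Visit 4, enqueue [6]
Visit 0, enqueue []
Visit 3, enqueue []
Visit 6, enqueue []

BFS order: [5, 1, 2, 4, 0, 3, 6]


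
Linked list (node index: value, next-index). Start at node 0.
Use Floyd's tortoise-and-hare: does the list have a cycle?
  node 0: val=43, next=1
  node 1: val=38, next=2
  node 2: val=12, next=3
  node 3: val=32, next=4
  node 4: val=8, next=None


Floyd's tortoise (slow, +1) and hare (fast, +2):
  init: slow=0, fast=0
  step 1: slow=1, fast=2
  step 2: slow=2, fast=4
  step 3: fast -> None, no cycle

Cycle: no


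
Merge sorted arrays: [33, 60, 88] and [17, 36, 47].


Take 17 from B
Take 33 from A
Take 36 from B
Take 47 from B

Merged: [17, 33, 36, 47, 60, 88]


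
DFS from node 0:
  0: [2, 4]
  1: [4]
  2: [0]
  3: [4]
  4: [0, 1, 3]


Visit 0, push [4, 2]
Visit 2, push []
Visit 4, push [3, 1]
Visit 1, push []
Visit 3, push []

DFS order: [0, 2, 4, 1, 3]


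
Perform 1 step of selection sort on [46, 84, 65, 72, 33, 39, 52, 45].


Initial: [46, 84, 65, 72, 33, 39, 52, 45]
Step 1: min=33 at 4
  Swap: [33, 84, 65, 72, 46, 39, 52, 45]

After 1 step: [33, 84, 65, 72, 46, 39, 52, 45]


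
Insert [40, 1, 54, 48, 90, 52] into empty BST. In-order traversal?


Insert 40: root
Insert 1: L from 40
Insert 54: R from 40
Insert 48: R from 40 -> L from 54
Insert 90: R from 40 -> R from 54
Insert 52: R from 40 -> L from 54 -> R from 48

In-order: [1, 40, 48, 52, 54, 90]


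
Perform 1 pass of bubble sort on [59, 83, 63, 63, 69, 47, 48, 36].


Initial: [59, 83, 63, 63, 69, 47, 48, 36]
Pass 1: [59, 63, 63, 69, 47, 48, 36, 83] (6 swaps)

After 1 pass: [59, 63, 63, 69, 47, 48, 36, 83]


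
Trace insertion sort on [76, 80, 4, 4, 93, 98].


Initial: [76, 80, 4, 4, 93, 98]
Insert 80: [76, 80, 4, 4, 93, 98]
Insert 4: [4, 76, 80, 4, 93, 98]
Insert 4: [4, 4, 76, 80, 93, 98]
Insert 93: [4, 4, 76, 80, 93, 98]
Insert 98: [4, 4, 76, 80, 93, 98]

Sorted: [4, 4, 76, 80, 93, 98]


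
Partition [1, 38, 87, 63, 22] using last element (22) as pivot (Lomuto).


Pivot: 22
  1 <= 22: advance i (no swap)
Place pivot at 1: [1, 22, 87, 63, 38]

Partitioned: [1, 22, 87, 63, 38]


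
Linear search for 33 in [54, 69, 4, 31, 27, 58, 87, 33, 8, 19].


i=0: 54!=33
i=1: 69!=33
i=2: 4!=33
i=3: 31!=33
i=4: 27!=33
i=5: 58!=33
i=6: 87!=33
i=7: 33==33 found!

Found at 7, 8 comps


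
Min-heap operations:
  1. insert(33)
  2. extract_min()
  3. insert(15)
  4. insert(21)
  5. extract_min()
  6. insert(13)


insert(33) -> [33]
extract_min()->33, []
insert(15) -> [15]
insert(21) -> [15, 21]
extract_min()->15, [21]
insert(13) -> [13, 21]

Final heap: [13, 21]


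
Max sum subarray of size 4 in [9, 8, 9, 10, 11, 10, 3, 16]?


[0:4]: 36
[1:5]: 38
[2:6]: 40
[3:7]: 34
[4:8]: 40

Max: 40 at [2:6]


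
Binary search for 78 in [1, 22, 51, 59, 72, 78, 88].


Step 1: lo=0, hi=6, mid=3, val=59
Step 2: lo=4, hi=6, mid=5, val=78

Found at index 5


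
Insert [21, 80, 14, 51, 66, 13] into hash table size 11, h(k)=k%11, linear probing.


Insert 21: h=10 -> slot 10
Insert 80: h=3 -> slot 3
Insert 14: h=3, 1 probes -> slot 4
Insert 51: h=7 -> slot 7
Insert 66: h=0 -> slot 0
Insert 13: h=2 -> slot 2

Table: [66, None, 13, 80, 14, None, None, 51, None, None, 21]


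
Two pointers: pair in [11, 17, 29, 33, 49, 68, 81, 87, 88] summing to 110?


lo=0(11)+hi=8(88)=99
lo=1(17)+hi=8(88)=105
lo=2(29)+hi=8(88)=117
lo=2(29)+hi=7(87)=116
lo=2(29)+hi=6(81)=110

Yes: 29+81=110


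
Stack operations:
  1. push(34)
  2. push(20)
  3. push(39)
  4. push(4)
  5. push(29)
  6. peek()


push(34) -> [34]
push(20) -> [34, 20]
push(39) -> [34, 20, 39]
push(4) -> [34, 20, 39, 4]
push(29) -> [34, 20, 39, 4, 29]
peek()->29

Final stack: [34, 20, 39, 4, 29]


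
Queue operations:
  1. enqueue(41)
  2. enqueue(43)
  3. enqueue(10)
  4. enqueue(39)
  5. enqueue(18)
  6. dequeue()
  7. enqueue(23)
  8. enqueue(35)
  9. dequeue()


enqueue(41) -> [41]
enqueue(43) -> [41, 43]
enqueue(10) -> [41, 43, 10]
enqueue(39) -> [41, 43, 10, 39]
enqueue(18) -> [41, 43, 10, 39, 18]
dequeue()->41, [43, 10, 39, 18]
enqueue(23) -> [43, 10, 39, 18, 23]
enqueue(35) -> [43, 10, 39, 18, 23, 35]
dequeue()->43, [10, 39, 18, 23, 35]

Final queue: [10, 39, 18, 23, 35]


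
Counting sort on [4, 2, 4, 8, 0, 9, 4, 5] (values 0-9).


Input: [4, 2, 4, 8, 0, 9, 4, 5]
Counts: [1, 0, 1, 0, 3, 1, 0, 0, 1, 1]

Sorted: [0, 2, 4, 4, 4, 5, 8, 9]


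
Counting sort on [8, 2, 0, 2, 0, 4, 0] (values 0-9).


Input: [8, 2, 0, 2, 0, 4, 0]
Counts: [3, 0, 2, 0, 1, 0, 0, 0, 1, 0]

Sorted: [0, 0, 0, 2, 2, 4, 8]


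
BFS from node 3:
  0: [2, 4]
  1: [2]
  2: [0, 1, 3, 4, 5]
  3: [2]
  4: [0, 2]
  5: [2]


Visit 3, enqueue [2]
Visit 2, enqueue [0, 1, 4, 5]
Visit 0, enqueue []
Visit 1, enqueue []
Visit 4, enqueue []
Visit 5, enqueue []

BFS order: [3, 2, 0, 1, 4, 5]


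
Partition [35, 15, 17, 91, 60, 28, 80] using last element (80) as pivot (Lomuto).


Pivot: 80
  35 <= 80: advance i (no swap)
  15 <= 80: advance i (no swap)
  17 <= 80: advance i (no swap)
  60 <= 80: swap -> [35, 15, 17, 60, 91, 28, 80]
  28 <= 80: swap -> [35, 15, 17, 60, 28, 91, 80]
Place pivot at 5: [35, 15, 17, 60, 28, 80, 91]

Partitioned: [35, 15, 17, 60, 28, 80, 91]


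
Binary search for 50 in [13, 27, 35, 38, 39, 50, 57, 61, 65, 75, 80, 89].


Step 1: lo=0, hi=11, mid=5, val=50

Found at index 5


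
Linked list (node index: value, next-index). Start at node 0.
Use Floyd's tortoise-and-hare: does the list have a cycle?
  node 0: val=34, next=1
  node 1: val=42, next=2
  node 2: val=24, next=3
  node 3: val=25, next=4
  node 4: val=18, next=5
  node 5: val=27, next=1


Floyd's tortoise (slow, +1) and hare (fast, +2):
  init: slow=0, fast=0
  step 1: slow=1, fast=2
  step 2: slow=2, fast=4
  step 3: slow=3, fast=1
  step 4: slow=4, fast=3
  step 5: slow=5, fast=5
  slow == fast at node 5: cycle detected

Cycle: yes


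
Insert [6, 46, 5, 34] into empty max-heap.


Insert 6: [6]
Insert 46: [46, 6]
Insert 5: [46, 6, 5]
Insert 34: [46, 34, 5, 6]

Final heap: [46, 34, 5, 6]


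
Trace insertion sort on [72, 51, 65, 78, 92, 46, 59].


Initial: [72, 51, 65, 78, 92, 46, 59]
Insert 51: [51, 72, 65, 78, 92, 46, 59]
Insert 65: [51, 65, 72, 78, 92, 46, 59]
Insert 78: [51, 65, 72, 78, 92, 46, 59]
Insert 92: [51, 65, 72, 78, 92, 46, 59]
Insert 46: [46, 51, 65, 72, 78, 92, 59]
Insert 59: [46, 51, 59, 65, 72, 78, 92]

Sorted: [46, 51, 59, 65, 72, 78, 92]


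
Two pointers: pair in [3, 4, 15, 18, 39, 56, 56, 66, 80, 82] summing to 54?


lo=0(3)+hi=9(82)=85
lo=0(3)+hi=8(80)=83
lo=0(3)+hi=7(66)=69
lo=0(3)+hi=6(56)=59
lo=0(3)+hi=5(56)=59
lo=0(3)+hi=4(39)=42
lo=1(4)+hi=4(39)=43
lo=2(15)+hi=4(39)=54

Yes: 15+39=54


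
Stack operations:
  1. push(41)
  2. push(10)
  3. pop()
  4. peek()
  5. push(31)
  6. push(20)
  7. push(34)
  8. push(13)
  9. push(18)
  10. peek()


push(41) -> [41]
push(10) -> [41, 10]
pop()->10, [41]
peek()->41
push(31) -> [41, 31]
push(20) -> [41, 31, 20]
push(34) -> [41, 31, 20, 34]
push(13) -> [41, 31, 20, 34, 13]
push(18) -> [41, 31, 20, 34, 13, 18]
peek()->18

Final stack: [41, 31, 20, 34, 13, 18]


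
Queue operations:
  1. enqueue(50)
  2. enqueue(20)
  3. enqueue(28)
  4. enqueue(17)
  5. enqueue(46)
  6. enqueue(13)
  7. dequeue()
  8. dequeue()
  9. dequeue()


enqueue(50) -> [50]
enqueue(20) -> [50, 20]
enqueue(28) -> [50, 20, 28]
enqueue(17) -> [50, 20, 28, 17]
enqueue(46) -> [50, 20, 28, 17, 46]
enqueue(13) -> [50, 20, 28, 17, 46, 13]
dequeue()->50, [20, 28, 17, 46, 13]
dequeue()->20, [28, 17, 46, 13]
dequeue()->28, [17, 46, 13]

Final queue: [17, 46, 13]


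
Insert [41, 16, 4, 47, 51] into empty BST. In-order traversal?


Insert 41: root
Insert 16: L from 41
Insert 4: L from 41 -> L from 16
Insert 47: R from 41
Insert 51: R from 41 -> R from 47

In-order: [4, 16, 41, 47, 51]


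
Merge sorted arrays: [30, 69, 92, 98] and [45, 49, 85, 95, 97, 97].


Take 30 from A
Take 45 from B
Take 49 from B
Take 69 from A
Take 85 from B
Take 92 from A
Take 95 from B
Take 97 from B
Take 97 from B

Merged: [30, 45, 49, 69, 85, 92, 95, 97, 97, 98]


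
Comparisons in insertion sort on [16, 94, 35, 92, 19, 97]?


Algorithm: insertion sort
Input: [16, 94, 35, 92, 19, 97]
Sorted: [16, 19, 35, 92, 94, 97]

10


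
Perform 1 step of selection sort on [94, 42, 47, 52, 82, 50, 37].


Initial: [94, 42, 47, 52, 82, 50, 37]
Step 1: min=37 at 6
  Swap: [37, 42, 47, 52, 82, 50, 94]

After 1 step: [37, 42, 47, 52, 82, 50, 94]


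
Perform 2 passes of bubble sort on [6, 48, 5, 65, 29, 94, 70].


Initial: [6, 48, 5, 65, 29, 94, 70]
Pass 1: [6, 5, 48, 29, 65, 70, 94] (3 swaps)
Pass 2: [5, 6, 29, 48, 65, 70, 94] (2 swaps)

After 2 passes: [5, 6, 29, 48, 65, 70, 94]


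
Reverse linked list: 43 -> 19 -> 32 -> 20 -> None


Step 1: curr=43, set curr.next=prev(None) | reversed so far: 43
Step 2: curr=19, set curr.next=prev(43) | reversed so far: 19 -> 43
Step 3: curr=32, set curr.next=prev(19) | reversed so far: 32 -> 19 -> 43
Step 4: curr=20, set curr.next=prev(32) | reversed so far: 20 -> 32 -> 19 -> 43

20 -> 32 -> 19 -> 43 -> None


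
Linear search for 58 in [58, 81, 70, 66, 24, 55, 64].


i=0: 58==58 found!

Found at 0, 1 comps


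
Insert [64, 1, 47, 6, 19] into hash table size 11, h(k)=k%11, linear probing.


Insert 64: h=9 -> slot 9
Insert 1: h=1 -> slot 1
Insert 47: h=3 -> slot 3
Insert 6: h=6 -> slot 6
Insert 19: h=8 -> slot 8

Table: [None, 1, None, 47, None, None, 6, None, 19, 64, None]


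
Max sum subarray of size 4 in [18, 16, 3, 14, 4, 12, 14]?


[0:4]: 51
[1:5]: 37
[2:6]: 33
[3:7]: 44

Max: 51 at [0:4]


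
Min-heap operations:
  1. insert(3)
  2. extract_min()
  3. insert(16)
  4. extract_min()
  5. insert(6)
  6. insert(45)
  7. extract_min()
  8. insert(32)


insert(3) -> [3]
extract_min()->3, []
insert(16) -> [16]
extract_min()->16, []
insert(6) -> [6]
insert(45) -> [6, 45]
extract_min()->6, [45]
insert(32) -> [32, 45]

Final heap: [32, 45]


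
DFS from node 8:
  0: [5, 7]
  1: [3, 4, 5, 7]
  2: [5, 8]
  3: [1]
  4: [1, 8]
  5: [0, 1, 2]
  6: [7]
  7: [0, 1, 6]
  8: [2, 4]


Visit 8, push [4, 2]
Visit 2, push [5]
Visit 5, push [1, 0]
Visit 0, push [7]
Visit 7, push [6, 1]
Visit 1, push [4, 3]
Visit 3, push []
Visit 4, push []
Visit 6, push []

DFS order: [8, 2, 5, 0, 7, 1, 3, 4, 6]
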